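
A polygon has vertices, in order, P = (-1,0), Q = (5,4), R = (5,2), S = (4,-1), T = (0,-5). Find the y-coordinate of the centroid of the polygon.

Apply Gauss's area formula. First the cross-terms c_i = x_i·y_{i+1} − x_{i+1}·y_i:
  -4, -10, -13, -20, -5  ⇒  2A = -52, A = -26.
Then Σ (y_i + y_{i+1})·c_i = 56, so ȳ = 56 / (6·(-26)) = -14/39.

-14/39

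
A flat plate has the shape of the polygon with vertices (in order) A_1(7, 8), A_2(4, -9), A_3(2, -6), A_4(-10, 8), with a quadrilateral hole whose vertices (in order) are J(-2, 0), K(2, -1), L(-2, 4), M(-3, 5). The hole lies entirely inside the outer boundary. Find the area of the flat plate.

130.5

Outer boundary:
Apply the shoelace (surveyor's) formula: 2A = Σ (x_i·y_{i+1} − x_{i+1}·y_i), indices taken mod 4.
Σ = (-95) + (-6) + (-44) + (-136) = -281
Area = |Σ|/2 = 140.5.
Hole:
Cross-terms: 2, 6, 2, 10  ⇒  Σ = 20
Area = |Σ|/2 = 10.
Net area = 140.5 − 10 = 130.5.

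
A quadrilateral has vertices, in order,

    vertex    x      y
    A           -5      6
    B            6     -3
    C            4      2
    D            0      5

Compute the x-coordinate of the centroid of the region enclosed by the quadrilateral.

Apply the shoelace (surveyor's) formula. First the cross-terms c_i = x_i·y_{i+1} − x_{i+1}·y_i:
  -21, 24, 20, 25  ⇒  2A = 48, A = 24.
Then Σ (x_i + x_{i+1})·c_i = 174, so x̄ = 174 / (6·24) = 29/24.

29/24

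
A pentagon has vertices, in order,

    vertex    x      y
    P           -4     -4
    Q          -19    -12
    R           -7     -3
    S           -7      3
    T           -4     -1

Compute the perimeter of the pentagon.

46

|PQ| = √((-15)² + (-8)²) = √289 = 17
|QR| = √((12)² + (9)²) = √225 = 15
|RS| = √((0)² + (6)²) = √36 = 6
|ST| = √((3)² + (-4)²) = √25 = 5
|TP| = √((0)² + (-3)²) = √9 = 3
Perimeter = 17 + 15 + 6 + 5 + 3 = 46.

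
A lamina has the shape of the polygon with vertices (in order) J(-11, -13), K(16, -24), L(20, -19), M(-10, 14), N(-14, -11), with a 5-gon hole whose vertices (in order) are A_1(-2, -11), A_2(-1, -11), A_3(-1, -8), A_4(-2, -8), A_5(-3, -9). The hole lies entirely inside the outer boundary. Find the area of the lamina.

548

Outer boundary:
Cross-terms: 472, 176, 90, 306, 61  ⇒  Σ = 1105
Area = |Σ|/2 = 552.5.
Hole:
Apply Gauss's area formula: 2A = Σ (x_i·y_{i+1} − x_{i+1}·y_i), indices taken mod 5.
Cross-terms: 11, -3, -8, -6, 15  ⇒  Σ = 9
Area = |Σ|/2 = 4.5.
Net area = 552.5 − 4.5 = 548.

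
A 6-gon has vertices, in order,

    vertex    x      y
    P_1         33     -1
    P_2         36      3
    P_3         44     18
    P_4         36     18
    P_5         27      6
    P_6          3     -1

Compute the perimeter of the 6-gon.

100

|P_1P_2| = √((3)² + (4)²) = √25 = 5
|P_2P_3| = √((8)² + (15)²) = √289 = 17
|P_3P_4| = √((-8)² + (0)²) = √64 = 8
|P_4P_5| = √((-9)² + (-12)²) = √225 = 15
|P_5P_6| = √((-24)² + (-7)²) = √625 = 25
|P_6P_1| = √((30)² + (0)²) = √900 = 30
Perimeter = 5 + 17 + 8 + 15 + 25 + 30 = 100.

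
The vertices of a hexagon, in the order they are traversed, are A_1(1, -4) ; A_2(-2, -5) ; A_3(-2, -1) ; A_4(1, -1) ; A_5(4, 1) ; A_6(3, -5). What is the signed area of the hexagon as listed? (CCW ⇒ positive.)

-21.5

Apply the surveyor's formula: 2A = Σ (x_i·y_{i+1} − x_{i+1}·y_i), indices taken mod 6.
A_1→A_2: (1)(-5) − (-2)(-4) = -13
A_2→A_3: (-2)(-1) − (-2)(-5) = -8
A_3→A_4: (-2)(-1) − (1)(-1) = 3
A_4→A_5: (1)(1) − (4)(-1) = 5
A_5→A_6: (4)(-5) − (3)(1) = -23
A_6→A_1: (3)(-4) − (1)(-5) = -7
Σ = -43
Signed area = Σ/2 = -21.5 (negative ⇒ clockwise traversal).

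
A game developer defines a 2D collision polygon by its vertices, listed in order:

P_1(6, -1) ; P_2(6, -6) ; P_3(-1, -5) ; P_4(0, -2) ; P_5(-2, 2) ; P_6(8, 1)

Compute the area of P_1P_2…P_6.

50

Apply the shoelace (surveyor's) formula: 2A = Σ (x_i·y_{i+1} − x_{i+1}·y_i), indices taken mod 6.
Cross-terms: -30, -36, 2, -4, -18, -14  ⇒  Σ = -100
Area = |Σ|/2 = 50.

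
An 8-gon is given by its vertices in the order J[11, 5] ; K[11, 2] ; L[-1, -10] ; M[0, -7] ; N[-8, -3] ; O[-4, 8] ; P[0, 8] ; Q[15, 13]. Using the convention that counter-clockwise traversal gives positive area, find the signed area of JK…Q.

-243

Apply the shoelace (surveyor's) formula: 2A = Σ (x_i·y_{i+1} − x_{i+1}·y_i), indices taken mod 8.
Σ = (-33) + (-108) + (7) + (-56) + (-76) + (-32) + (-120) + (-68) = -486
Signed area = Σ/2 = -243 (negative ⇒ clockwise traversal).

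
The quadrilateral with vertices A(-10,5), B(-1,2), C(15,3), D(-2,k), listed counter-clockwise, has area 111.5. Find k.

Write out the shoelace sum; only the two edges meeting at D involve k:
2·Area = [(15·k − (-2)·3) + ((-2)·5 − (-10)·k)] + -48
       = 25·k + -52 = 223
⇒ k = 11.

11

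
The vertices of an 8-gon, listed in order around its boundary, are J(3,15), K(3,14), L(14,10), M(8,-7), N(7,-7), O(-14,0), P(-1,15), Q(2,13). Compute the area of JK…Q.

357

Apply the shoelace (surveyor's) formula: 2A = Σ (x_i·y_{i+1} − x_{i+1}·y_i), indices taken mod 8.
Cross-terms: -3, -166, -178, -7, -98, -210, -43, -9  ⇒  Σ = -714
Area = |Σ|/2 = 357.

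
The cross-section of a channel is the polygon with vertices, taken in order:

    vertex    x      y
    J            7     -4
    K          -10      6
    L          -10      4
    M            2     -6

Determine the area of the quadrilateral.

54

Cross-terms: 2, 20, 52, 34  ⇒  Σ = 108
Area = |Σ|/2 = 54.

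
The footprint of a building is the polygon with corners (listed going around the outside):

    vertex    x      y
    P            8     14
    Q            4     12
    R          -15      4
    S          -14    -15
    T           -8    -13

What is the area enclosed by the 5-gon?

285.5

Apply the shoelace formula: 2A = Σ (x_i·y_{i+1} − x_{i+1}·y_i), indices taken mod 5.
Σ = (40) + (196) + (281) + (62) + (-8) = 571
Area = |Σ|/2 = 285.5.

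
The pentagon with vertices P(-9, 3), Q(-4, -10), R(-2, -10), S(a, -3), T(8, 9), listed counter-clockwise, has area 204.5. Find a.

Write out the shoelace sum; only the two edges meeting at S involve a:
2·Area = [((-2)·(-3) − a·(-10)) + (a·9 − 8·(-3))] + 227
       = 19·a + 257 = 409
⇒ a = 8.

8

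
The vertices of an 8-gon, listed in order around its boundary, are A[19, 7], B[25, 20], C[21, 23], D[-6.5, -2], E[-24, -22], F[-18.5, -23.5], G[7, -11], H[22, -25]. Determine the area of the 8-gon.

891.75

Apply the shoelace formula: 2A = Σ (x_i·y_{i+1} − x_{i+1}·y_i), indices taken mod 8.
Σ = (205) + (155) + (107.5) + (95) + (157) + (368) + (67) + (629) = 1783.5
Area = |Σ|/2 = 891.75.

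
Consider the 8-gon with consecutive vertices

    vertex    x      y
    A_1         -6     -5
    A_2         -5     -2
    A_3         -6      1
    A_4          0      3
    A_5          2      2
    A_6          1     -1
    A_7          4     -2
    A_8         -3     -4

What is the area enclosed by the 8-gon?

43.5

Apply Gauss's area formula: 2A = Σ (x_i·y_{i+1} − x_{i+1}·y_i), indices taken mod 8.
A_1→A_2: (-6)(-2) − (-5)(-5) = -13
A_2→A_3: (-5)(1) − (-6)(-2) = -17
A_3→A_4: (-6)(3) − (0)(1) = -18
A_4→A_5: (0)(2) − (2)(3) = -6
A_5→A_6: (2)(-1) − (1)(2) = -4
A_6→A_7: (1)(-2) − (4)(-1) = 2
A_7→A_8: (4)(-4) − (-3)(-2) = -22
A_8→A_1: (-3)(-5) − (-6)(-4) = -9
Σ = -87
Area = |Σ|/2 = 43.5.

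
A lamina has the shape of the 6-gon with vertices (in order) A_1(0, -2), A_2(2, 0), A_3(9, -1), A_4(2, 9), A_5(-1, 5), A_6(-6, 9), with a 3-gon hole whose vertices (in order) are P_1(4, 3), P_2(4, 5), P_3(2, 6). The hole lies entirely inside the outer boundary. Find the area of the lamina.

Outer boundary:
Apply the shoelace (surveyor's) formula: 2A = Σ (x_i·y_{i+1} − x_{i+1}·y_i), indices taken mod 6.
A_1→A_2: (0)(0) − (2)(-2) = 4
A_2→A_3: (2)(-1) − (9)(0) = -2
A_3→A_4: (9)(9) − (2)(-1) = 83
A_4→A_5: (2)(5) − (-1)(9) = 19
A_5→A_6: (-1)(9) − (-6)(5) = 21
A_6→A_1: (-6)(-2) − (0)(9) = 12
Σ = 137
Area = |Σ|/2 = 68.5.
Hole:
Apply the shoelace formula: 2A = Σ (x_i·y_{i+1} − x_{i+1}·y_i), indices taken mod 3.
Cross-terms: 8, 14, -18  ⇒  Σ = 4
Area = |Σ|/2 = 2.
Net area = 68.5 − 2 = 66.5.

66.5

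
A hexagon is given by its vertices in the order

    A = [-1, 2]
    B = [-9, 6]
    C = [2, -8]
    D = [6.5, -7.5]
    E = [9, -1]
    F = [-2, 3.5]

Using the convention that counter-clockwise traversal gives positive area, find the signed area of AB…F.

99.5

A→B: (-1)(6) − (-9)(2) = 12
B→C: (-9)(-8) − (2)(6) = 60
C→D: (2)(-7.5) − (6.5)(-8) = 37
D→E: (6.5)(-1) − (9)(-7.5) = 61
E→F: (9)(3.5) − (-2)(-1) = 29.5
F→A: (-2)(2) − (-1)(3.5) = -0.5
Σ = 199
Signed area = Σ/2 = 99.5 (positive ⇒ counter-clockwise traversal).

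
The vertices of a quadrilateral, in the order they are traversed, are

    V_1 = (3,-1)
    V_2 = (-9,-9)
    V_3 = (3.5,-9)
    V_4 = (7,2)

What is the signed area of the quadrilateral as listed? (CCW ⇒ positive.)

66.75

Apply the shoelace (surveyor's) formula: 2A = Σ (x_i·y_{i+1} − x_{i+1}·y_i), indices taken mod 4.
V_1→V_2: (3)(-9) − (-9)(-1) = -36
V_2→V_3: (-9)(-9) − (3.5)(-9) = 112.5
V_3→V_4: (3.5)(2) − (7)(-9) = 70
V_4→V_1: (7)(-1) − (3)(2) = -13
Σ = 133.5
Signed area = Σ/2 = 66.75 (positive ⇒ counter-clockwise traversal).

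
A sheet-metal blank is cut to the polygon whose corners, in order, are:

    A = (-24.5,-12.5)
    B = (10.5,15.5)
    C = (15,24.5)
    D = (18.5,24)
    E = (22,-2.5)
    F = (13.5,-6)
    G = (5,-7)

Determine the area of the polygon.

644

Apply the shoelace formula: 2A = Σ (x_i·y_{i+1} − x_{i+1}·y_i), indices taken mod 7.
A→B: (-24.5)(15.5) − (10.5)(-12.5) = -248.5
B→C: (10.5)(24.5) − (15)(15.5) = 24.75
C→D: (15)(24) − (18.5)(24.5) = -93.25
D→E: (18.5)(-2.5) − (22)(24) = -574.25
E→F: (22)(-6) − (13.5)(-2.5) = -98.25
F→G: (13.5)(-7) − (5)(-6) = -64.5
G→A: (5)(-12.5) − (-24.5)(-7) = -234
Σ = -1288
Area = |Σ|/2 = 644.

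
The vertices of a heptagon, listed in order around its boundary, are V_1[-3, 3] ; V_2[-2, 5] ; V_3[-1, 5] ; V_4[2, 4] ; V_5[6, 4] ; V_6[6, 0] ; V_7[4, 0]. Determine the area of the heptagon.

28

Apply the shoelace (surveyor's) formula: 2A = Σ (x_i·y_{i+1} − x_{i+1}·y_i), indices taken mod 7.
V_1→V_2: (-3)(5) − (-2)(3) = -9
V_2→V_3: (-2)(5) − (-1)(5) = -5
V_3→V_4: (-1)(4) − (2)(5) = -14
V_4→V_5: (2)(4) − (6)(4) = -16
V_5→V_6: (6)(0) − (6)(4) = -24
V_6→V_7: (6)(0) − (4)(0) = 0
V_7→V_1: (4)(3) − (-3)(0) = 12
Σ = -56
Area = |Σ|/2 = 28.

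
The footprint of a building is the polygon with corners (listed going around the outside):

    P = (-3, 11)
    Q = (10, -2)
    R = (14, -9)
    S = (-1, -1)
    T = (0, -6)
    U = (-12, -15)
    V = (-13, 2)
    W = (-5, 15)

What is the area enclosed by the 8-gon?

Σ = (-104) + (-62) + (-23) + (6) + (-72) + (-219) + (-185) + (-10) = -669
Area = |Σ|/2 = 334.5.

334.5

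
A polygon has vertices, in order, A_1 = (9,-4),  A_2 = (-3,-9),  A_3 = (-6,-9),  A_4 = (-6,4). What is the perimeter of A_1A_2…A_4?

46

|A_1A_2| = √((-12)² + (-5)²) = √169 = 13
|A_2A_3| = √((-3)² + (0)²) = √9 = 3
|A_3A_4| = √((0)² + (13)²) = √169 = 13
|A_4A_1| = √((15)² + (-8)²) = √289 = 17
Perimeter = 13 + 3 + 13 + 17 = 46.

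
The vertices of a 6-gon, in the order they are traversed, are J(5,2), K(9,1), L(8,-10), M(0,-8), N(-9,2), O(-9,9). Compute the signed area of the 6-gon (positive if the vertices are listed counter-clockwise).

Apply the shoelace formula: 2A = Σ (x_i·y_{i+1} − x_{i+1}·y_i), indices taken mod 6.
J→K: (5)(1) − (9)(2) = -13
K→L: (9)(-10) − (8)(1) = -98
L→M: (8)(-8) − (0)(-10) = -64
M→N: (0)(2) − (-9)(-8) = -72
N→O: (-9)(9) − (-9)(2) = -63
O→J: (-9)(2) − (5)(9) = -63
Σ = -373
Signed area = Σ/2 = -186.5 (negative ⇒ clockwise traversal).

-186.5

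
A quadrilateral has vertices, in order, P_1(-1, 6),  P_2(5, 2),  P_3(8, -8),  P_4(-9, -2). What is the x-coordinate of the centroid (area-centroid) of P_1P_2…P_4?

Apply Gauss's area formula. First the cross-terms c_i = x_i·y_{i+1} − x_{i+1}·y_i:
  -32, -56, -88, -56  ⇒  2A = -232, A = -116.
Then Σ (x_i + x_{i+1})·c_i = -208, so x̄ = -208 / (6·(-116)) = 26/87.

26/87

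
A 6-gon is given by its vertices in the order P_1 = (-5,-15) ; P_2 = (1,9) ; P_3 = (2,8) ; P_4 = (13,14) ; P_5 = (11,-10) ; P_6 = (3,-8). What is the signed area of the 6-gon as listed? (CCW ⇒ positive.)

-271.5

Cross-terms: -30, -10, -76, -284, -58, -85  ⇒  Σ = -543
Signed area = Σ/2 = -271.5 (negative ⇒ clockwise traversal).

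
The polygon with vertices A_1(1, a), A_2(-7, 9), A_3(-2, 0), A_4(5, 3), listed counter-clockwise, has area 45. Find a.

6

The doubled signed area Σ (x_i y_{i+1} − x_{i+1} y_i) is linear in a.
With a=0 it equals 18; the coefficient of a is 12 (from the two edges through A_1).
So 12·a + 18 = 2·45 = 90 ⇒ a = 6.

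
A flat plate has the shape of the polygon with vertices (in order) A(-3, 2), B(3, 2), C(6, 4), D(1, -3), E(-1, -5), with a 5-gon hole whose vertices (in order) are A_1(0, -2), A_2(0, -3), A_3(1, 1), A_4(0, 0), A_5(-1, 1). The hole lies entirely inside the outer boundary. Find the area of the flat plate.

27

Outer boundary:
Apply the shoelace (surveyor's) formula: 2A = Σ (x_i·y_{i+1} − x_{i+1}·y_i), indices taken mod 5.
Σ = (-12) + (0) + (-22) + (-8) + (-17) = -59
Area = |Σ|/2 = 29.5.
Hole:
Apply the shoelace formula: 2A = Σ (x_i·y_{i+1} − x_{i+1}·y_i), indices taken mod 5.
A_1→A_2: (0)(-3) − (0)(-2) = 0
A_2→A_3: (0)(1) − (1)(-3) = 3
A_3→A_4: (1)(0) − (0)(1) = 0
A_4→A_5: (0)(1) − (-1)(0) = 0
A_5→A_1: (-1)(-2) − (0)(1) = 2
Σ = 5
Area = |Σ|/2 = 2.5.
Net area = 29.5 − 2.5 = 27.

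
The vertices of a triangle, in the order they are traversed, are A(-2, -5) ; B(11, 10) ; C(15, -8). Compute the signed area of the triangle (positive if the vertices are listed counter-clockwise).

-147

Apply the shoelace formula: 2A = Σ (x_i·y_{i+1} − x_{i+1}·y_i), indices taken mod 3.
Σ = (35) + (-238) + (-91) = -294
Signed area = Σ/2 = -147 (negative ⇒ clockwise traversal).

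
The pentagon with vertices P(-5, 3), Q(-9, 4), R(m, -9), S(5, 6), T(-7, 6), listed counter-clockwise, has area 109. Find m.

Write out the shoelace sum; only the two edges meeting at R involve m:
2·Area = [((-9)·(-9) − m·4) + (m·6 − 5·(-9))] + 88
       = 2·m + 214 = 218
⇒ m = 2.

2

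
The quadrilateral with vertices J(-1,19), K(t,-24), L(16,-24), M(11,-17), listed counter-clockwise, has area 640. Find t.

-16

The doubled signed area Σ (x_i y_{i+1} − x_{i+1} y_i) is linear in t.
With t=0 it equals 592; the coefficient of t is -43 (from the two edges through K).
So -43·t + 592 = 2·640 = 1280 ⇒ t = -16.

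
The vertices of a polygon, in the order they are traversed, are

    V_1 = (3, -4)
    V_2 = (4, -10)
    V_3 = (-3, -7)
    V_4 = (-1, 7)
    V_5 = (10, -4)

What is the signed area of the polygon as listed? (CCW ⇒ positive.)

-97

Apply the surveyor's formula: 2A = Σ (x_i·y_{i+1} − x_{i+1}·y_i), indices taken mod 5.
Σ = (-14) + (-58) + (-28) + (-66) + (-28) = -194
Signed area = Σ/2 = -97 (negative ⇒ clockwise traversal).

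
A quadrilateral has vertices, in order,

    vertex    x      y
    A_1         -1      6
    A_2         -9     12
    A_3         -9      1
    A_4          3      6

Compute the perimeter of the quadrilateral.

38

|A_1A_2| = √((-8)² + (6)²) = √100 = 10
|A_2A_3| = √((0)² + (-11)²) = √121 = 11
|A_3A_4| = √((12)² + (5)²) = √169 = 13
|A_4A_1| = √((-4)² + (0)²) = √16 = 4
Perimeter = 10 + 11 + 13 + 4 = 38.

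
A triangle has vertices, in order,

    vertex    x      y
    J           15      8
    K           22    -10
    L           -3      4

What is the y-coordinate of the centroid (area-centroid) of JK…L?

2/3

Apply the shoelace (surveyor's) formula. First the cross-terms c_i = x_i·y_{i+1} − x_{i+1}·y_i:
  -326, 58, -84  ⇒  2A = -352, A = -176.
Then Σ (y_i + y_{i+1})·c_i = -704, so ȳ = -704 / (6·(-176)) = 2/3.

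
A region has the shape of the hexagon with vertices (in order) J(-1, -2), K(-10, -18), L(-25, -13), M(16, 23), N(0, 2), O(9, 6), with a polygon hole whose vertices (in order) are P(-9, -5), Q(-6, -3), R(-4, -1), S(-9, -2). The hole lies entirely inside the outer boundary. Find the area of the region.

335

Outer boundary:
Apply the shoelace formula: 2A = Σ (x_i·y_{i+1} − x_{i+1}·y_i), indices taken mod 6.
Σ = (-2) + (-320) + (-367) + (32) + (-18) + (-12) = -687
Area = |Σ|/2 = 343.5.
Hole:
Cross-terms: -3, -6, -1, 27  ⇒  Σ = 17
Area = |Σ|/2 = 8.5.
Net area = 343.5 − 8.5 = 335.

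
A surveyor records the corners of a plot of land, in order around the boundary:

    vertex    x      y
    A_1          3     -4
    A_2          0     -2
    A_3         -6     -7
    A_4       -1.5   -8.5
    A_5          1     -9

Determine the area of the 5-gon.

Σ = (-6) + (-12) + (40.5) + (22) + (23) = 67.5
Area = |Σ|/2 = 33.75.

33.75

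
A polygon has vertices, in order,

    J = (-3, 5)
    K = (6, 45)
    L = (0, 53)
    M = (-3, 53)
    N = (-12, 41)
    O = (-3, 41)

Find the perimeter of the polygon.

|JK| = √((9)² + (40)²) = √1681 = 41
|KL| = √((-6)² + (8)²) = √100 = 10
|LM| = √((-3)² + (0)²) = √9 = 3
|MN| = √((-9)² + (-12)²) = √225 = 15
|NO| = √((9)² + (0)²) = √81 = 9
|OJ| = √((0)² + (-36)²) = √1296 = 36
Perimeter = 41 + 10 + 3 + 15 + 9 + 36 = 114.

114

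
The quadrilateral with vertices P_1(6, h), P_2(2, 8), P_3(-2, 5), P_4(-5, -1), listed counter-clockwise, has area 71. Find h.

Write out the shoelace sum; only the two edges meeting at P_1 involve h:
2·Area = [((-5)·h − 6·(-1)) + (6·8 − 2·h)] + 53
       = -7·h + 107 = 142
⇒ h = -5.

-5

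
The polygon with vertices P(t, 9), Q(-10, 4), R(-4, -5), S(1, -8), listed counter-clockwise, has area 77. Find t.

-4

The doubled signed area Σ (x_i y_{i+1} − x_{i+1} y_i) is linear in t.
With t=0 it equals 202; the coefficient of t is 12 (from the two edges through P).
So 12·t + 202 = 2·77 = 154 ⇒ t = -4.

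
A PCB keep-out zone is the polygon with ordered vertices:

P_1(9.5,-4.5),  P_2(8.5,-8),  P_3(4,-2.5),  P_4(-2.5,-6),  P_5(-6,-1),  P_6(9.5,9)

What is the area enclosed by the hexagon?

131.75

Cross-terms: -37.75, 10.75, -30.25, -33.5, -44.5, -128.25  ⇒  Σ = -263.5
Area = |Σ|/2 = 131.75.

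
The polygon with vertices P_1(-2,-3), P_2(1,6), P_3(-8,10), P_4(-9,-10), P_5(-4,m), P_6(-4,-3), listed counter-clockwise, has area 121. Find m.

The doubled signed area Σ (x_i y_{i+1} − x_{i+1} y_i) is linear in m.
With m=0 it equals 197; the coefficient of m is -5 (from the two edges through P_5).
So -5·m + 197 = 2·121 = 242 ⇒ m = -9.

-9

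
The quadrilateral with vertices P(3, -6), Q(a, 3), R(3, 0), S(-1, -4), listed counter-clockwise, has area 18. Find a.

Write out the shoelace sum; only the two edges meeting at Q involve a:
2·Area = [(3·3 − a·(-6)) + (a·0 − 3·3)] + 6
       = 6·a + 6 = 36
⇒ a = 5.

5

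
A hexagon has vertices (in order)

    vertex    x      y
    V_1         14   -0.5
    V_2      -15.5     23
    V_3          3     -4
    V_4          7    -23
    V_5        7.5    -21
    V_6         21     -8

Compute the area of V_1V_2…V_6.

Cross-terms: 314.25, -7, -41, 25.5, 381, 101.5  ⇒  Σ = 774.25
Area = |Σ|/2 = 387.125.

387.125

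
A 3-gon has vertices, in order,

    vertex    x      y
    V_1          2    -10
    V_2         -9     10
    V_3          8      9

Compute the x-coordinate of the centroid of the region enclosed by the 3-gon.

1/3

Apply Gauss's area formula. First the cross-terms c_i = x_i·y_{i+1} − x_{i+1}·y_i:
  -70, -161, -98  ⇒  2A = -329, A = -164.5.
Then Σ (x_i + x_{i+1})·c_i = -329, so x̄ = -329 / (6·(-164.5)) = 1/3.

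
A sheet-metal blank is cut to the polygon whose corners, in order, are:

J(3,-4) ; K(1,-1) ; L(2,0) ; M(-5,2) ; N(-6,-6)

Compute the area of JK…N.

Cross-terms: 1, 2, 4, 42, 42  ⇒  Σ = 91
Area = |Σ|/2 = 45.5.

45.5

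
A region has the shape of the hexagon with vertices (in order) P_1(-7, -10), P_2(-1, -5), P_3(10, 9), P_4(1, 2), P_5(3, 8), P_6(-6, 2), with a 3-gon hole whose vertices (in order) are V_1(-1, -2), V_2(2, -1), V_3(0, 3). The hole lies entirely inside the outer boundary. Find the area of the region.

Outer boundary:
Apply the surveyor's formula: 2A = Σ (x_i·y_{i+1} − x_{i+1}·y_i), indices taken mod 6.
Σ = (25) + (41) + (11) + (2) + (54) + (74) = 207
Area = |Σ|/2 = 103.5.
Hole:
Apply the surveyor's formula: 2A = Σ (x_i·y_{i+1} − x_{i+1}·y_i), indices taken mod 3.
Σ = (5) + (6) + (3) = 14
Area = |Σ|/2 = 7.
Net area = 103.5 − 7 = 96.5.

96.5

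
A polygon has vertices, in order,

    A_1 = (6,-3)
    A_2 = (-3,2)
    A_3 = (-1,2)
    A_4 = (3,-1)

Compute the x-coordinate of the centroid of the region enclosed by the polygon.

Apply Gauss's area formula. First the cross-terms c_i = x_i·y_{i+1} − x_{i+1}·y_i:
  3, -4, -5, -3  ⇒  2A = -9, A = -4.5.
Then Σ (x_i + x_{i+1})·c_i = -12, so x̄ = -12 / (6·(-4.5)) = 4/9.

4/9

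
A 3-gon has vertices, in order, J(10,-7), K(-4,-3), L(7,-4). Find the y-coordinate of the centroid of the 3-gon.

-14/3

Apply the surveyor's formula. First the cross-terms c_i = x_i·y_{i+1} − x_{i+1}·y_i:
  -58, 37, -9  ⇒  2A = -30, A = -15.
Then Σ (y_i + y_{i+1})·c_i = 420, so ȳ = 420 / (6·(-15)) = -14/3.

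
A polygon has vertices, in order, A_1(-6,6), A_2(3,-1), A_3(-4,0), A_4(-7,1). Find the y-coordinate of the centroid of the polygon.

Apply the surveyor's formula. First the cross-terms c_i = x_i·y_{i+1} − x_{i+1}·y_i:
  -12, -4, -4, -36  ⇒  2A = -56, A = -28.
Then Σ (y_i + y_{i+1})·c_i = -312, so ȳ = -312 / (6·(-28)) = 13/7.

13/7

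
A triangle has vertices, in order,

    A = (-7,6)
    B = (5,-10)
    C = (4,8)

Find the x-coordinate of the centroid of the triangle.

Apply the surveyor's formula. First the cross-terms c_i = x_i·y_{i+1} − x_{i+1}·y_i:
  40, 80, 80  ⇒  2A = 200, A = 100.
Then Σ (x_i + x_{i+1})·c_i = 400, so x̄ = 400 / (6·100) = 2/3.

2/3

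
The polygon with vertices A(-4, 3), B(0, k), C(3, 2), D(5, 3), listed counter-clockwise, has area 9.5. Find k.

Write out the shoelace sum; only the two edges meeting at B involve k:
2·Area = [((-4)·k − 0·3) + (0·2 − 3·k)] + 26
       = -7·k + 26 = 19
⇒ k = 1.

1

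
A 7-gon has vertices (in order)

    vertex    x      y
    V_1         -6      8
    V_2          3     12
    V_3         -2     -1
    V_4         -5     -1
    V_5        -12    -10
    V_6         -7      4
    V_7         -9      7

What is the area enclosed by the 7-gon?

Apply the surveyor's formula: 2A = Σ (x_i·y_{i+1} − x_{i+1}·y_i), indices taken mod 7.
Σ = (-96) + (21) + (-3) + (38) + (-118) + (-13) + (-30) = -201
Area = |Σ|/2 = 100.5.

100.5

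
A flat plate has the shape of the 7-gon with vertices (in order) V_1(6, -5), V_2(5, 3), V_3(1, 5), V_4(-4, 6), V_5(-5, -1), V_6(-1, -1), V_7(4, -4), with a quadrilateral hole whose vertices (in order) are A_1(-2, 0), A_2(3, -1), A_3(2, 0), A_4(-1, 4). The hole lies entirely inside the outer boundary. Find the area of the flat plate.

60.5

Outer boundary:
Apply the shoelace formula: 2A = Σ (x_i·y_{i+1} − x_{i+1}·y_i), indices taken mod 7.
V_1→V_2: (6)(3) − (5)(-5) = 43
V_2→V_3: (5)(5) − (1)(3) = 22
V_3→V_4: (1)(6) − (-4)(5) = 26
V_4→V_5: (-4)(-1) − (-5)(6) = 34
V_5→V_6: (-5)(-1) − (-1)(-1) = 4
V_6→V_7: (-1)(-4) − (4)(-1) = 8
V_7→V_1: (4)(-5) − (6)(-4) = 4
Σ = 141
Area = |Σ|/2 = 70.5.
Hole:
Apply the surveyor's formula: 2A = Σ (x_i·y_{i+1} − x_{i+1}·y_i), indices taken mod 4.
Σ = (2) + (2) + (8) + (8) = 20
Area = |Σ|/2 = 10.
Net area = 70.5 − 10 = 60.5.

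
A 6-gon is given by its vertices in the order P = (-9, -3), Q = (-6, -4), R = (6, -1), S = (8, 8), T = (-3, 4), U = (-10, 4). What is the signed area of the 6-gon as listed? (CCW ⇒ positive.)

127

Apply the shoelace formula: 2A = Σ (x_i·y_{i+1} − x_{i+1}·y_i), indices taken mod 6.
Σ = (18) + (30) + (56) + (56) + (28) + (66) = 254
Signed area = Σ/2 = 127 (positive ⇒ counter-clockwise traversal).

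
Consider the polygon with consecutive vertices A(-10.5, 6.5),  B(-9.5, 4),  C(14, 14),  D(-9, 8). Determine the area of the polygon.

Cross-terms: 19.75, -189, 238, 25.5  ⇒  Σ = 94.25
Area = |Σ|/2 = 47.125.

47.125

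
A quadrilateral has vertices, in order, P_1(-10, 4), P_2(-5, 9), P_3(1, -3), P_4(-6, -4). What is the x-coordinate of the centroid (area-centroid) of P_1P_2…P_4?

-4.8

Apply Gauss's area formula. First the cross-terms c_i = x_i·y_{i+1} − x_{i+1}·y_i:
  -70, 6, -22, -64  ⇒  2A = -150, A = -75.
Then Σ (x_i + x_{i+1})·c_i = 2160, so x̄ = 2160 / (6·(-75)) = -4.8.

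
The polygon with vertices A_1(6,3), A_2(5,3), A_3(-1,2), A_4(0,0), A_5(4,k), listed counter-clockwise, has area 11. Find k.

1

Write out the shoelace sum; only the two edges meeting at A_5 involve k:
2·Area = [(0·k − 4·0) + (4·3 − 6·k)] + 16
       = -6·k + 28 = 22
⇒ k = 1.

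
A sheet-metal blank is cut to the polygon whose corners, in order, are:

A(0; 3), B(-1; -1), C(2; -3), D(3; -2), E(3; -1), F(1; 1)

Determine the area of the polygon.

11.5

Apply the shoelace formula: 2A = Σ (x_i·y_{i+1} − x_{i+1}·y_i), indices taken mod 6.
Σ = (3) + (5) + (5) + (3) + (4) + (3) = 23
Area = |Σ|/2 = 11.5.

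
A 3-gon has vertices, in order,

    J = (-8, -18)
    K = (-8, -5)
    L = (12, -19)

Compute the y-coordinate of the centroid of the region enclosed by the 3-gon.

-14

Apply Gauss's area formula. First the cross-terms c_i = x_i·y_{i+1} − x_{i+1}·y_i:
  -104, 212, -368  ⇒  2A = -260, A = -130.
Then Σ (y_i + y_{i+1})·c_i = 10920, so ȳ = 10920 / (6·(-130)) = -14.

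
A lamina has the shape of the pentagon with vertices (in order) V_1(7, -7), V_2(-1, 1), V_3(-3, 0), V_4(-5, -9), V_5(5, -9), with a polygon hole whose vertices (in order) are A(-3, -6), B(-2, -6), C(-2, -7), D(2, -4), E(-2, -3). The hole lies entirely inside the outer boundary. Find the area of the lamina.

64.5

Outer boundary:
Apply the surveyor's formula: 2A = Σ (x_i·y_{i+1} − x_{i+1}·y_i), indices taken mod 5.
Σ = (0) + (3) + (27) + (90) + (28) = 148
Area = |Σ|/2 = 74.
Hole:
Apply the shoelace (surveyor's) formula: 2A = Σ (x_i·y_{i+1} − x_{i+1}·y_i), indices taken mod 5.
Σ = (6) + (2) + (22) + (-14) + (3) = 19
Area = |Σ|/2 = 9.5.
Net area = 74 − 9.5 = 64.5.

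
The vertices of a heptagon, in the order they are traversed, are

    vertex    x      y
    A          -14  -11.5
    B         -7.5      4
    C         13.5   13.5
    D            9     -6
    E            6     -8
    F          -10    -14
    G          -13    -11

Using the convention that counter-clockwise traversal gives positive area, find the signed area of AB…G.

Σ = (-142.25) + (-155.25) + (-202.5) + (-36) + (-164) + (-72) + (-4.5) = -776.5
Signed area = Σ/2 = -388.25 (negative ⇒ clockwise traversal).

-388.25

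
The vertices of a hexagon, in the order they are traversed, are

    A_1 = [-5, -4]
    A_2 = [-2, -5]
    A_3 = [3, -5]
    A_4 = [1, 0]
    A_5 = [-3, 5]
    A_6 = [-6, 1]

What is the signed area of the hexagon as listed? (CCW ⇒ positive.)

Σ = (17) + (25) + (5) + (5) + (27) + (29) = 108
Signed area = Σ/2 = 54 (positive ⇒ counter-clockwise traversal).

54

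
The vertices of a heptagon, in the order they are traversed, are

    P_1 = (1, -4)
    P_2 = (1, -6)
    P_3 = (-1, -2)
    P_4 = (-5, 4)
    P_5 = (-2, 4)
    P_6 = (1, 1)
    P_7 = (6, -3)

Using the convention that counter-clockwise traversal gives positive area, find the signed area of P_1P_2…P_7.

Apply the shoelace formula: 2A = Σ (x_i·y_{i+1} − x_{i+1}·y_i), indices taken mod 7.
Cross-terms: -2, -8, -14, -12, -6, -9, -21  ⇒  Σ = -72
Signed area = Σ/2 = -36 (negative ⇒ clockwise traversal).

-36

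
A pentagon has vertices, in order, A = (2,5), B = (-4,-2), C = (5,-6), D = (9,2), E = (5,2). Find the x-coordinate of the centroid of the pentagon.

89/33

Apply the surveyor's formula. First the cross-terms c_i = x_i·y_{i+1} − x_{i+1}·y_i:
  16, 34, 64, 8, 21  ⇒  2A = 143, A = 71.5.
Then Σ (x_i + x_{i+1})·c_i = 1157, so x̄ = 1157 / (6·71.5) = 89/33.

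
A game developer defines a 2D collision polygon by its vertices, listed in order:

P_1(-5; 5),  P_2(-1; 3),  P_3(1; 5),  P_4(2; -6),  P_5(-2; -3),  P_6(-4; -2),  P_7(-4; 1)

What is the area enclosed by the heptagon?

43.5

Apply the shoelace formula: 2A = Σ (x_i·y_{i+1} − x_{i+1}·y_i), indices taken mod 7.
Σ = (-10) + (-8) + (-16) + (-18) + (-8) + (-12) + (-15) = -87
Area = |Σ|/2 = 43.5.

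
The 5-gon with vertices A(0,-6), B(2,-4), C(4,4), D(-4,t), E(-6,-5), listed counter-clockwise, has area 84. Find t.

6

Write out the shoelace sum; only the two edges meeting at D involve t:
2·Area = [(4·t − (-4)·4) + ((-4)·(-5) − (-6)·t)] + 72
       = 10·t + 108 = 168
⇒ t = 6.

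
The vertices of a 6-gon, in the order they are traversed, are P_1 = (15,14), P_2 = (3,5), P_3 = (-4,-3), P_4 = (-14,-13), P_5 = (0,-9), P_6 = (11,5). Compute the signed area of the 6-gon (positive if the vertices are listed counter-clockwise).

Apply the shoelace formula: 2A = Σ (x_i·y_{i+1} − x_{i+1}·y_i), indices taken mod 6.
Σ = (33) + (11) + (10) + (126) + (99) + (79) = 358
Signed area = Σ/2 = 179 (positive ⇒ counter-clockwise traversal).

179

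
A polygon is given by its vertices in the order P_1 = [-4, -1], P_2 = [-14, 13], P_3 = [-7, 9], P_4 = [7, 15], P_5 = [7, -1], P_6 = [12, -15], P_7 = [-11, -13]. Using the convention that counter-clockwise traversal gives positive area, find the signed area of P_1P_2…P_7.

Apply Gauss's area formula: 2A = Σ (x_i·y_{i+1} − x_{i+1}·y_i), indices taken mod 7.
P_1→P_2: (-4)(13) − (-14)(-1) = -66
P_2→P_3: (-14)(9) − (-7)(13) = -35
P_3→P_4: (-7)(15) − (7)(9) = -168
P_4→P_5: (7)(-1) − (7)(15) = -112
P_5→P_6: (7)(-15) − (12)(-1) = -93
P_6→P_7: (12)(-13) − (-11)(-15) = -321
P_7→P_1: (-11)(-1) − (-4)(-13) = -41
Σ = -836
Signed area = Σ/2 = -418 (negative ⇒ clockwise traversal).

-418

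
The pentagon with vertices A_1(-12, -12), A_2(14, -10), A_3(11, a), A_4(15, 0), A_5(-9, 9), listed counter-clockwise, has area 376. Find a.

Write out the shoelace sum; only the two edges meeting at A_3 involve a:
2·Area = [(14·a − 11·(-10)) + (11·0 − 15·a)] + 639
       = -1·a + 749 = 752
⇒ a = -3.

-3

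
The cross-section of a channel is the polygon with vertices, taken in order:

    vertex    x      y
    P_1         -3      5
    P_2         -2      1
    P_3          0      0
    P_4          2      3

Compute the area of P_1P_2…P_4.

13

Apply the shoelace (surveyor's) formula: 2A = Σ (x_i·y_{i+1} − x_{i+1}·y_i), indices taken mod 4.
Σ = (7) + (0) + (0) + (19) = 26
Area = |Σ|/2 = 13.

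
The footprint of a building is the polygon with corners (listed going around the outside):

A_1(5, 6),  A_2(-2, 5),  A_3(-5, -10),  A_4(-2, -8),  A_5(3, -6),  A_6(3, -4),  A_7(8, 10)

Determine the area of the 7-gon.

A_1→A_2: (5)(5) − (-2)(6) = 37
A_2→A_3: (-2)(-10) − (-5)(5) = 45
A_3→A_4: (-5)(-8) − (-2)(-10) = 20
A_4→A_5: (-2)(-6) − (3)(-8) = 36
A_5→A_6: (3)(-4) − (3)(-6) = 6
A_6→A_7: (3)(10) − (8)(-4) = 62
A_7→A_1: (8)(6) − (5)(10) = -2
Σ = 204
Area = |Σ|/2 = 102.

102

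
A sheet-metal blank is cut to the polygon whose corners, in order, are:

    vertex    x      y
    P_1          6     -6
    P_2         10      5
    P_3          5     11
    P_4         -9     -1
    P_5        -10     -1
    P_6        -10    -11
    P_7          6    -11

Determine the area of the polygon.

287

Apply the surveyor's formula: 2A = Σ (x_i·y_{i+1} − x_{i+1}·y_i), indices taken mod 7.
Σ = (90) + (85) + (94) + (-1) + (100) + (176) + (30) = 574
Area = |Σ|/2 = 287.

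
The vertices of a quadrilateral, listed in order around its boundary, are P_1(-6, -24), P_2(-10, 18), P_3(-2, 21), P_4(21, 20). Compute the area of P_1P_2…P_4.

693.5

P_1→P_2: (-6)(18) − (-10)(-24) = -348
P_2→P_3: (-10)(21) − (-2)(18) = -174
P_3→P_4: (-2)(20) − (21)(21) = -481
P_4→P_1: (21)(-24) − (-6)(20) = -384
Σ = -1387
Area = |Σ|/2 = 693.5.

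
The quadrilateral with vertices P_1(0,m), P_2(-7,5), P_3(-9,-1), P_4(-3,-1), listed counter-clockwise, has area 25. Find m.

Write out the shoelace sum; only the two edges meeting at P_1 involve m:
2·Area = [((-3)·m − 0·(-1)) + (0·5 − (-7)·m)] + 58
       = 4·m + 58 = 50
⇒ m = -2.

-2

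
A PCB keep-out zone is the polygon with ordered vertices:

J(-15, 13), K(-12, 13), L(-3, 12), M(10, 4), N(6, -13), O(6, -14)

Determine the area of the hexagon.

284

Apply the shoelace (surveyor's) formula: 2A = Σ (x_i·y_{i+1} − x_{i+1}·y_i), indices taken mod 6.
Cross-terms: -39, -105, -132, -154, -6, -132  ⇒  Σ = -568
Area = |Σ|/2 = 284.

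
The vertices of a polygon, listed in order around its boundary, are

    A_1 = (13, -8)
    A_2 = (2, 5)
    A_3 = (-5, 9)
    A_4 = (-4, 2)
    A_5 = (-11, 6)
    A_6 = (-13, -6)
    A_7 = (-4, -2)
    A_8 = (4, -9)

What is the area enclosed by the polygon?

Apply the shoelace formula: 2A = Σ (x_i·y_{i+1} − x_{i+1}·y_i), indices taken mod 8.
Σ = (81) + (43) + (26) + (-2) + (144) + (2) + (44) + (85) = 423
Area = |Σ|/2 = 211.5.

211.5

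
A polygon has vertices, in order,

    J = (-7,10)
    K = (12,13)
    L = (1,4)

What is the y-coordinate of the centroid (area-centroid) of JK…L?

9

Apply the shoelace (surveyor's) formula. First the cross-terms c_i = x_i·y_{i+1} − x_{i+1}·y_i:
  -211, 35, 38  ⇒  2A = -138, A = -69.
Then Σ (y_i + y_{i+1})·c_i = -3726, so ȳ = -3726 / (6·(-69)) = 9.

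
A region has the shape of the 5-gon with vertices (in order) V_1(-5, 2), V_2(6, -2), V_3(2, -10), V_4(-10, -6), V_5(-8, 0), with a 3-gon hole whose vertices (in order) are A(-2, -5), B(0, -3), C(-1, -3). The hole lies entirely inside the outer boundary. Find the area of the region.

116

Outer boundary:
Apply the surveyor's formula: 2A = Σ (x_i·y_{i+1} − x_{i+1}·y_i), indices taken mod 5.
V_1→V_2: (-5)(-2) − (6)(2) = -2
V_2→V_3: (6)(-10) − (2)(-2) = -56
V_3→V_4: (2)(-6) − (-10)(-10) = -112
V_4→V_5: (-10)(0) − (-8)(-6) = -48
V_5→V_1: (-8)(2) − (-5)(0) = -16
Σ = -234
Area = |Σ|/2 = 117.
Hole:
Apply the shoelace formula: 2A = Σ (x_i·y_{i+1} − x_{i+1}·y_i), indices taken mod 3.
A→B: (-2)(-3) − (0)(-5) = 6
B→C: (0)(-3) − (-1)(-3) = -3
C→A: (-1)(-5) − (-2)(-3) = -1
Σ = 2
Area = |Σ|/2 = 1.
Net area = 117 − 1 = 116.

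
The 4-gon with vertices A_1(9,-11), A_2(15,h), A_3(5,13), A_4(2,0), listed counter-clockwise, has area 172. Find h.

The doubled signed area Σ (x_i y_{i+1} − x_{i+1} y_i) is linear in h.
With h=0 it equals 312; the coefficient of h is 4 (from the two edges through A_2).
So 4·h + 312 = 2·172 = 344 ⇒ h = 8.

8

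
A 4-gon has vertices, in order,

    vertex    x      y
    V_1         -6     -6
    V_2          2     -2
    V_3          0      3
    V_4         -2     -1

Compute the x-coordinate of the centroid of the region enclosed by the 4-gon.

Apply the shoelace (surveyor's) formula. First the cross-terms c_i = x_i·y_{i+1} − x_{i+1}·y_i:
  24, 6, 6, 6  ⇒  2A = 42, A = 21.
Then Σ (x_i + x_{i+1})·c_i = -144, so x̄ = -144 / (6·21) = -8/7.

-8/7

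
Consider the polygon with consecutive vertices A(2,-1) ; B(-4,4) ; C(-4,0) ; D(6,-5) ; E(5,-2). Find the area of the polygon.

26

Apply the shoelace formula: 2A = Σ (x_i·y_{i+1} − x_{i+1}·y_i), indices taken mod 5.
Cross-terms: 4, 16, 20, 13, -1  ⇒  Σ = 52
Area = |Σ|/2 = 26.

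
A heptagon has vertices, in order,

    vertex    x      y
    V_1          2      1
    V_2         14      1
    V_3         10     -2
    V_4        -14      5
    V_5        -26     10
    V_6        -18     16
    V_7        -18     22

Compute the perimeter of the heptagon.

|V_1V_2| = √((12)² + (0)²) = √144 = 12
|V_2V_3| = √((-4)² + (-3)²) = √25 = 5
|V_3V_4| = √((-24)² + (7)²) = √625 = 25
|V_4V_5| = √((-12)² + (5)²) = √169 = 13
|V_5V_6| = √((8)² + (6)²) = √100 = 10
|V_6V_7| = √((0)² + (6)²) = √36 = 6
|V_7V_1| = √((20)² + (-21)²) = √841 = 29
Perimeter = 12 + 5 + 25 + 13 + 10 + 6 + 29 = 100.

100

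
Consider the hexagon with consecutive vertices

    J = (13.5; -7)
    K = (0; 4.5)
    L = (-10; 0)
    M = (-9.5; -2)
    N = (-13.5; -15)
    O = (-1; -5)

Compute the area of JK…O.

184.125

Apply Gauss's area formula: 2A = Σ (x_i·y_{i+1} − x_{i+1}·y_i), indices taken mod 6.
Σ = (60.75) + (45) + (20) + (115.5) + (52.5) + (74.5) = 368.25
Area = |Σ|/2 = 184.125.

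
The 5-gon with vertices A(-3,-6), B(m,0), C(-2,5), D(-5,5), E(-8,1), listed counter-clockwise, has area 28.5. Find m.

The doubled signed area Σ (x_i y_{i+1} − x_{i+1} y_i) is linear in m.
With m=0 it equals 101; the coefficient of m is 11 (from the two edges through B).
So 11·m + 101 = 2·28.5 = 57 ⇒ m = -4.

-4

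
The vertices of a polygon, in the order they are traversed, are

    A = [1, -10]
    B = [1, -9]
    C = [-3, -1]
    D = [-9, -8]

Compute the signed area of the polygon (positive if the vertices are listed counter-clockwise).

A→B: (1)(-9) − (1)(-10) = 1
B→C: (1)(-1) − (-3)(-9) = -28
C→D: (-3)(-8) − (-9)(-1) = 15
D→A: (-9)(-10) − (1)(-8) = 98
Σ = 86
Signed area = Σ/2 = 43 (positive ⇒ counter-clockwise traversal).

43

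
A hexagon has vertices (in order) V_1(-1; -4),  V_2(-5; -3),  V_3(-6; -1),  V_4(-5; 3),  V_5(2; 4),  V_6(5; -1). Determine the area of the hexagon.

61

V_1→V_2: (-1)(-3) − (-5)(-4) = -17
V_2→V_3: (-5)(-1) − (-6)(-3) = -13
V_3→V_4: (-6)(3) − (-5)(-1) = -23
V_4→V_5: (-5)(4) − (2)(3) = -26
V_5→V_6: (2)(-1) − (5)(4) = -22
V_6→V_1: (5)(-4) − (-1)(-1) = -21
Σ = -122
Area = |Σ|/2 = 61.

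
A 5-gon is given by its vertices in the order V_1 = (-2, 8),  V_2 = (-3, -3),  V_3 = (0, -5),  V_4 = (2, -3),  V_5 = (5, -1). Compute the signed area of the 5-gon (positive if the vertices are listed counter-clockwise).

53

Apply Gauss's area formula: 2A = Σ (x_i·y_{i+1} − x_{i+1}·y_i), indices taken mod 5.
Cross-terms: 30, 15, 10, 13, 38  ⇒  Σ = 106
Signed area = Σ/2 = 53 (positive ⇒ counter-clockwise traversal).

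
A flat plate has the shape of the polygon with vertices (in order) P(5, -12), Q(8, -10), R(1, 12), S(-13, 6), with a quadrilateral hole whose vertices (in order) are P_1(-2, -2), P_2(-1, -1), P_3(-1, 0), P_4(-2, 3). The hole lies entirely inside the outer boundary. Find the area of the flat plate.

217

Outer boundary:
Σ = (46) + (106) + (162) + (126) = 440
Area = |Σ|/2 = 220.
Hole:
Apply the shoelace formula: 2A = Σ (x_i·y_{i+1} − x_{i+1}·y_i), indices taken mod 4.
Σ = (0) + (-1) + (-3) + (10) = 6
Area = |Σ|/2 = 3.
Net area = 220 − 3 = 217.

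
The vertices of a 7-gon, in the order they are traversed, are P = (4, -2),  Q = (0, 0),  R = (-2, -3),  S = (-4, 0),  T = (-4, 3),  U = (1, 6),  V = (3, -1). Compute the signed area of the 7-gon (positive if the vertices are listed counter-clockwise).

-36

Apply the shoelace formula: 2A = Σ (x_i·y_{i+1} − x_{i+1}·y_i), indices taken mod 7.
Cross-terms: 0, 0, -12, -12, -27, -19, -2  ⇒  Σ = -72
Signed area = Σ/2 = -36 (negative ⇒ clockwise traversal).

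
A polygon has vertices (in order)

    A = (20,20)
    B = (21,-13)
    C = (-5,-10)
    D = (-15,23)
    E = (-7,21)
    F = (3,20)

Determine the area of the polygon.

958.5

Apply the surveyor's formula: 2A = Σ (x_i·y_{i+1} − x_{i+1}·y_i), indices taken mod 6.
Σ = (-680) + (-275) + (-265) + (-154) + (-203) + (-340) = -1917
Area = |Σ|/2 = 958.5.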